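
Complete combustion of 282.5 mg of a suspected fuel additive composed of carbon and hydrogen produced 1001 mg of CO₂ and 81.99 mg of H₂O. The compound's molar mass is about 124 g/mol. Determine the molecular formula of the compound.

mol C = 1.001 g CO₂ ÷ 44.009 g/mol = 0.022745 mol
mol H = 2 × 0.08199 g H₂O ÷ 18.015 g/mol = 0.0091024 mol
Divide by the smallest (0.0091024 mol): C 2.499, H 1.000
Multiplying each by 2 gives whole numbers: C 5.00, H 2.00
Empirical formula: C5H2
Empirical-formula mass = 62.07 g/mol; 124 ÷ 62.07 ≈ 2, so the molecular formula is C10H4.

C10H4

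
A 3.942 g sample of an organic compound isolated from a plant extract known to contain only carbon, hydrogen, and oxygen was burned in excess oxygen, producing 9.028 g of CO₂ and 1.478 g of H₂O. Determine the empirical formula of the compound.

mol C = 9.028 g CO₂ ÷ 44.009 g/mol = 0.20514 mol
mol H = 2 × 1.478 g H₂O ÷ 18.015 g/mol = 0.16409 mol
mass O = 3.942 − (2.4639 + 0.16540) = 1.3127 g → mol O = 1.3127 ÷ 15.999 = 0.082047 mol
Divide by the smallest (0.082047 mol): C 2.500, H 2.000, O 1.000
Multiplying each by 2 gives whole numbers: C 5.00, H 4.00, O 2.00

C5H4O2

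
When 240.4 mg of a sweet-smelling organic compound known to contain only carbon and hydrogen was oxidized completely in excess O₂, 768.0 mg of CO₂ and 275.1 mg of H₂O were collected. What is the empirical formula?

C4H7

mol C = 0.7680 g CO₂ ÷ 44.009 g/mol = 0.017451 mol
mol H = 2 × 0.2751 g H₂O ÷ 18.015 g/mol = 0.030541 mol
Divide by the smallest (0.017451 mol): C 1.000, H 1.750
Multiplying each by 4 gives whole numbers: C 4.00, H 7.00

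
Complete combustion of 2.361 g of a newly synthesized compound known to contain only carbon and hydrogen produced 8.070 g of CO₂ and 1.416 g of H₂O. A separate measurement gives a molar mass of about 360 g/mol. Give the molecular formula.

C28H24

mol C = 8.070 g CO₂ ÷ 44.009 g/mol = 0.18337 mol
mol H = 2 × 1.416 g H₂O ÷ 18.015 g/mol = 0.15720 mol
Divide by the smallest (0.15720 mol): C 1.166, H 1.000
Multiplying each by 6 gives whole numbers: C 7.00, H 6.00
Empirical formula: C7H6
Empirical-formula mass = 90.12 g/mol; 360 ÷ 90.12 ≈ 4, so the molecular formula is C28H24.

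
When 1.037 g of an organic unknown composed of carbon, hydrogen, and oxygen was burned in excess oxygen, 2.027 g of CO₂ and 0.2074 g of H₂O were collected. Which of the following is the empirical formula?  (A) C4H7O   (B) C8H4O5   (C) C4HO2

mol C = 2.027 g CO₂ ÷ 44.009 g/mol = 0.046059 mol
mol H = 2 × 0.2074 g H₂O ÷ 18.015 g/mol = 0.023025 mol
mass O = 1.037 − (0.55321 + 0.023209) = 0.46058 g → mol O = 0.46058 ÷ 15.999 = 0.028788 mol
Divide by the smallest (0.023025 mol): C 2.000, H 1.000, O 1.250
Multiplying each by 4 gives whole numbers: C 8.00, H 4.00, O 5.00

(B) C8H4O5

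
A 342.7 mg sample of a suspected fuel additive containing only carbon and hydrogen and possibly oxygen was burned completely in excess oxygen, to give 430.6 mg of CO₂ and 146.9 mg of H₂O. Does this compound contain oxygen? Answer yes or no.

yes

mol C = 0.4306 g CO₂ ÷ 44.009 g/mol = 0.0097844 mol
mol H = 2 × 0.1469 g H₂O ÷ 18.015 g/mol = 0.016309 mol
C and H account for only 0.13396 g of the 0.3427 g sample; the remaining 0.20874 g must be oxygen.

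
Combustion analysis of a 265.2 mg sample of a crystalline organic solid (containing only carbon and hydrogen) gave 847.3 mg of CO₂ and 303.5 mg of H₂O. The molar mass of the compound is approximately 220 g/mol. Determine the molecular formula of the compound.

C16H28

mol C = 0.8473 g CO₂ ÷ 44.009 g/mol = 0.019253 mol
mol H = 2 × 0.3035 g H₂O ÷ 18.015 g/mol = 0.033694 mol
Divide by the smallest (0.019253 mol): C 1.000, H 1.750
Multiplying each by 4 gives whole numbers: C 4.00, H 7.00
Empirical formula: C4H7
Empirical-formula mass = 55.10 g/mol; 220 ÷ 55.10 ≈ 4, so the molecular formula is C16H28.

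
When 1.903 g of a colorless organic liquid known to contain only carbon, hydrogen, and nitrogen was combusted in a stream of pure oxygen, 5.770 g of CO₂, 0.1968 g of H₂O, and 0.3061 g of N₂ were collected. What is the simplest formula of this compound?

mol C = 5.770 g CO₂ ÷ 44.009 g/mol = 0.13111 mol
mol H = 2 × 0.1968 g H₂O ÷ 18.015 g/mol = 0.021848 mol
mol N = 2 × 0.3061 g N₂ ÷ 28.014 g/mol = 0.021853 mol
Divide by the smallest (0.021848 mol): C 6.001, H 1.000, N 1.000

C6HN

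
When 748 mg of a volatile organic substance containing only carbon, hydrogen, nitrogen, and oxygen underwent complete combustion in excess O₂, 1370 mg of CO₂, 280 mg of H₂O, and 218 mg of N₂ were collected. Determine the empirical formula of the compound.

mol C = 1.37 g CO₂ ÷ 44.009 g/mol = 0.03113 mol
mol H = 2 × 0.280 g H₂O ÷ 18.015 g/mol = 0.03109 mol
mol N = 2 × 0.218 g N₂ ÷ 28.014 g/mol = 0.01556 mol
mass O = 0.748 − (0.3739 + 0.03133 + 0.2180) = 0.1248 g → mol O = 0.1248 ÷ 15.999 = 0.007798 mol
Divide by the smallest (0.007798 mol): C 3.992, H 3.986, N 1.996, O 1.000

C4H4N2O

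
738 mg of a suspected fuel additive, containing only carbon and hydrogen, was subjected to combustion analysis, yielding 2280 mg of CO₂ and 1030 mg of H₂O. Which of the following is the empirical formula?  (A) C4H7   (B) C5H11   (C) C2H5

(B) C5H11

mol C = 2.28 g CO₂ ÷ 44.009 g/mol = 0.05181 mol
mol H = 2 × 1.03 g H₂O ÷ 18.015 g/mol = 0.1143 mol
Divide by the smallest (0.05181 mol): C 1.000, H 2.207
Multiplying each by 5 gives whole numbers: C 5.00, H 11.04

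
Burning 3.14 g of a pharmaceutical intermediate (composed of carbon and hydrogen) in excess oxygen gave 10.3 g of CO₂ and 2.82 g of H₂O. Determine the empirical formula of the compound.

C3H4

mol C = 10.3 g CO₂ ÷ 44.009 g/mol = 0.2340 mol
mol H = 2 × 2.82 g H₂O ÷ 18.015 g/mol = 0.3131 mol
Divide by the smallest (0.2340 mol): C 1.000, H 1.338
Multiplying each by 3 gives whole numbers: C 3.00, H 4.01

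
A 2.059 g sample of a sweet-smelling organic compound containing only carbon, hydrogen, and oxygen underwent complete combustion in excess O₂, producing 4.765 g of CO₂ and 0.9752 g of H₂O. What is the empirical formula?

C8H8O3

mol C = 4.765 g CO₂ ÷ 44.009 g/mol = 0.10827 mol
mol H = 2 × 0.9752 g H₂O ÷ 18.015 g/mol = 0.10827 mol
mass O = 2.059 − (1.3005 + 0.10913) = 0.64940 g → mol O = 0.64940 ÷ 15.999 = 0.040590 mol
Divide by the smallest (0.040590 mol): C 2.667, H 2.667, O 1.000
Multiplying each by 3 gives whole numbers: C 8.00, H 8.00, O 3.00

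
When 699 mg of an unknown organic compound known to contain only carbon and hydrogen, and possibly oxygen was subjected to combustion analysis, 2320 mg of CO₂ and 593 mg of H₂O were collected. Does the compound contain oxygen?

no

mol C = 2.32 g CO₂ ÷ 44.009 g/mol = 0.05272 mol
mol H = 2 × 0.593 g H₂O ÷ 18.015 g/mol = 0.06583 mol
C and H together account for 0.6995 g — essentially the entire 0.699 g sample — so the compound contains no oxygen.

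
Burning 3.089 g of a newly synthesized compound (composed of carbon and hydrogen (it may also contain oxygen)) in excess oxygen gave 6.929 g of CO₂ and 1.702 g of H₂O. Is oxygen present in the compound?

mol C = 6.929 g CO₂ ÷ 44.009 g/mol = 0.15745 mol
mol H = 2 × 1.702 g H₂O ÷ 18.015 g/mol = 0.18895 mol
C and H account for only 2.0815 g of the 3.089 g sample; the remaining 1.0075 g must be oxygen.

yes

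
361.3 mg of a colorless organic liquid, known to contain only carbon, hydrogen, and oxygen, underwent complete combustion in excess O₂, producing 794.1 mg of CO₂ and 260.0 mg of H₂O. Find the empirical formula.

mol C = 0.7941 g CO₂ ÷ 44.009 g/mol = 0.018044 mol
mol H = 2 × 0.2600 g H₂O ÷ 18.015 g/mol = 0.028865 mol
mass O = 0.3613 − (0.21673 + 0.029096) = 0.11548 g → mol O = 0.11548 ÷ 15.999 = 0.0072178 mol
Divide by the smallest (0.0072178 mol): C 2.500, H 3.999, O 1.000
Multiplying each by 2 gives whole numbers: C 5.00, H 8.00, O 2.00

C5H8O2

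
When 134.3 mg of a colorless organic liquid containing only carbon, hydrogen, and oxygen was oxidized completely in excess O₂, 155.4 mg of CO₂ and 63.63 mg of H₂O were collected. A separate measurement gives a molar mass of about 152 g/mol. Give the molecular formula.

mol C = 0.1554 g CO₂ ÷ 44.009 g/mol = 0.0035311 mol
mol H = 2 × 0.06363 g H₂O ÷ 18.015 g/mol = 0.0070641 mol
mass O = 0.1343 − (0.042412 + 0.0071206) = 0.084767 g → mol O = 0.084767 ÷ 15.999 = 0.0052983 mol
Divide by the smallest (0.0035311 mol): C 1.000, H 2.001, O 1.500
Multiplying each by 2 gives whole numbers: C 2.00, H 4.00, O 3.00
Empirical formula: C2H4O3
Empirical-formula mass = 76.05 g/mol; 152 ÷ 76.05 ≈ 2, so the molecular formula is C4H8O6.

C4H8O6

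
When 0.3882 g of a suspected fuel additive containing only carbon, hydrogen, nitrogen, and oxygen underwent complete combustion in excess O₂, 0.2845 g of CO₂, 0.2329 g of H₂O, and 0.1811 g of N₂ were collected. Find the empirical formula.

mol C = 0.2845 g CO₂ ÷ 44.009 g/mol = 0.0064646 mol
mol H = 2 × 0.2329 g H₂O ÷ 18.015 g/mol = 0.025856 mol
mol N = 2 × 0.1811 g N₂ ÷ 28.014 g/mol = 0.012929 mol
mass O = 0.3882 − (0.077646 + 0.026063 + 0.18110) = 0.10339 g → mol O = 0.10339 ÷ 15.999 = 0.0064623 mol
Divide by the smallest (0.0064623 mol): C 1.000, H 4.001, N 2.001, O 1.000

CH4N2O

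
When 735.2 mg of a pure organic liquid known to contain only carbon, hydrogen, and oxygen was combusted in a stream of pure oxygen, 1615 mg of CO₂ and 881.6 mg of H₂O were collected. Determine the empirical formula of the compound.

mol C = 1.615 g CO₂ ÷ 44.009 g/mol = 0.036697 mol
mol H = 2 × 0.8816 g H₂O ÷ 18.015 g/mol = 0.097874 mol
mass O = 0.7352 − (0.44077 + 0.098657) = 0.19577 g → mol O = 0.19577 ÷ 15.999 = 0.012237 mol
Divide by the smallest (0.012237 mol): C 2.999, H 7.998, O 1.000

C3H8O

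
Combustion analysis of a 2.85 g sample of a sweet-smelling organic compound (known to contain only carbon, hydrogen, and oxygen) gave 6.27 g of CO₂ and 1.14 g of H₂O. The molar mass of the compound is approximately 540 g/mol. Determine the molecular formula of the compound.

C27H24O12

mol C = 6.27 g CO₂ ÷ 44.009 g/mol = 0.1425 mol
mol H = 2 × 1.14 g H₂O ÷ 18.015 g/mol = 0.1266 mol
mass O = 2.85 − (1.711 + 0.1276) = 1.011 g → mol O = 1.011 ÷ 15.999 = 0.06320 mol
Divide by the smallest (0.06320 mol): C 2.254, H 2.002, O 1.000
Multiplying each by 4 gives whole numbers: C 9.02, H 8.01, O 4.00
Empirical formula: C9H8O4
Empirical-formula mass = 180.16 g/mol; 540 ÷ 180.16 ≈ 3, so the molecular formula is C27H24O12.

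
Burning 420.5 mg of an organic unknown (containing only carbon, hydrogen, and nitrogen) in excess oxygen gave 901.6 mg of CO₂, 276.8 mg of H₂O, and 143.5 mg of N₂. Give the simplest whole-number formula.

mol C = 0.9016 g CO₂ ÷ 44.009 g/mol = 0.020487 mol
mol H = 2 × 0.2768 g H₂O ÷ 18.015 g/mol = 0.030730 mol
mol N = 2 × 0.1435 g N₂ ÷ 28.014 g/mol = 0.010245 mol
Divide by the smallest (0.010245 mol): C 2.000, H 3.000, N 1.000

C2H3N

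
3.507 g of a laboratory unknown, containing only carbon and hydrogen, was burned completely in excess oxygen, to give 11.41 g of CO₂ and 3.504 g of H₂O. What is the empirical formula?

mol C = 11.41 g CO₂ ÷ 44.009 g/mol = 0.25927 mol
mol H = 2 × 3.504 g H₂O ÷ 18.015 g/mol = 0.38901 mol
Divide by the smallest (0.25927 mol): C 1.000, H 1.500
Multiplying each by 2 gives whole numbers: C 2.00, H 3.00

C2H3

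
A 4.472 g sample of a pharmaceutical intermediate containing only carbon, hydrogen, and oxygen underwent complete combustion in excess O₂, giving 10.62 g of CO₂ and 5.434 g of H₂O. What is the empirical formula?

C4H10O

mol C = 10.62 g CO₂ ÷ 44.009 g/mol = 0.24131 mol
mol H = 2 × 5.434 g H₂O ÷ 18.015 g/mol = 0.60328 mol
mass O = 4.472 − (2.8984 + 0.60810) = 0.96547 g → mol O = 0.96547 ÷ 15.999 = 0.060346 mol
Divide by the smallest (0.060346 mol): C 3.999, H 9.997, O 1.000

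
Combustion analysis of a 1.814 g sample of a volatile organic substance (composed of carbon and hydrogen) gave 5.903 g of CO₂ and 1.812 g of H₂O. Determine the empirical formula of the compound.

C2H3

mol C = 5.903 g CO₂ ÷ 44.009 g/mol = 0.13413 mol
mol H = 2 × 1.812 g H₂O ÷ 18.015 g/mol = 0.20117 mol
Divide by the smallest (0.13413 mol): C 1.000, H 1.500
Multiplying each by 2 gives whole numbers: C 2.00, H 3.00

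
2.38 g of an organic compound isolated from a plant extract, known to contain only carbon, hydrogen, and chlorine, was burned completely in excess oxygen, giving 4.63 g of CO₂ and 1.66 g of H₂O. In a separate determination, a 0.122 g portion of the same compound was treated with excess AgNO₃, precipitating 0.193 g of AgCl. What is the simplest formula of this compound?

C4H7Cl

mol C = 4.63 g CO₂ ÷ 44.009 g/mol = 0.1052 mol
mol H = 2 × 1.66 g H₂O ÷ 18.015 g/mol = 0.1843 mol
From the AgCl data: mol Cl per gram of compound = (0.193 ÷ 143.318) ÷ 0.122 = 0.01104 mol/g, so in the 2.38 g combustion sample mol Cl = 0.02627 mol
Divide by the smallest (0.02627 mol): C 4.005, H 7.015, Cl 1.000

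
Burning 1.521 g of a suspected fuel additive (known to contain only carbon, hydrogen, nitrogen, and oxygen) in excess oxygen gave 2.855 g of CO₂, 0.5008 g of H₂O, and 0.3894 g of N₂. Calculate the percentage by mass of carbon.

51.23%

mol C = 2.855 g CO₂ ÷ 44.009 g/mol = 0.064873 mol
mol H = 2 × 0.5008 g H₂O ÷ 18.015 g/mol = 0.055598 mol
mol N = 2 × 0.3894 g N₂ ÷ 28.014 g/mol = 0.027800 mol
mass O = 1.521 − (0.77919 + 0.056043 + 0.38940) = 0.29637 g → mol O = 0.29637 ÷ 15.999 = 0.018524 mol
mass % C = 0.77919 g ÷ 1.521 g × 100%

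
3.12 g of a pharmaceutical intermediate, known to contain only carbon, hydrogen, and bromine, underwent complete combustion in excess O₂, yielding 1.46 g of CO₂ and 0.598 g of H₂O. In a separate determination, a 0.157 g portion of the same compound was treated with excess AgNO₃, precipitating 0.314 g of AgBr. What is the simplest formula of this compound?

mol C = 1.46 g CO₂ ÷ 44.009 g/mol = 0.03318 mol
mol H = 2 × 0.598 g H₂O ÷ 18.015 g/mol = 0.06639 mol
From the AgBr data: mol Br per gram of compound = (0.314 ÷ 187.772) ÷ 0.157 = 0.01065 mol/g, so in the 3.12 g combustion sample mol Br = 0.03323 mol
Divide by the smallest (0.03318 mol): C 1.000, H 2.001, Br 1.002

CH2Br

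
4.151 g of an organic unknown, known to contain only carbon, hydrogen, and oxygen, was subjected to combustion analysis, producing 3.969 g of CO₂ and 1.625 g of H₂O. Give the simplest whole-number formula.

mol C = 3.969 g CO₂ ÷ 44.009 g/mol = 0.090186 mol
mol H = 2 × 1.625 g H₂O ÷ 18.015 g/mol = 0.18041 mol
mass O = 4.151 − (1.0832 + 0.18185) = 2.8859 g → mol O = 2.8859 ÷ 15.999 = 0.18038 mol
Divide by the smallest (0.090186 mol): C 1.000, H 2.000, O 2.000

CH2O2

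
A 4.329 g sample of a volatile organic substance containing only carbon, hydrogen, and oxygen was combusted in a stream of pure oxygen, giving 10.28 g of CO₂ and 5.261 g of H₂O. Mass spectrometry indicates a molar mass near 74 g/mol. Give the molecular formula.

mol C = 10.28 g CO₂ ÷ 44.009 g/mol = 0.23359 mol
mol H = 2 × 5.261 g H₂O ÷ 18.015 g/mol = 0.58407 mol
mass O = 4.329 − (2.8056 + 0.58874) = 0.93463 g → mol O = 0.93463 ÷ 15.999 = 0.058418 mol
Divide by the smallest (0.058418 mol): C 3.999, H 9.998, O 1.000
Empirical formula: C4H10O
Empirical-formula mass = 74.12 g/mol; 74 ÷ 74.12 ≈ 1, so the molecular formula is C4H10O.

C4H10O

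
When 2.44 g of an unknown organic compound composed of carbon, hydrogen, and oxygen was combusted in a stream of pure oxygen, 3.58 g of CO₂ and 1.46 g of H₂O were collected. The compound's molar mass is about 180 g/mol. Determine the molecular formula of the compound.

C6H12O6

mol C = 3.58 g CO₂ ÷ 44.009 g/mol = 0.08135 mol
mol H = 2 × 1.46 g H₂O ÷ 18.015 g/mol = 0.1621 mol
mass O = 2.44 − (0.9771 + 0.1634) = 1.300 g → mol O = 1.300 ÷ 15.999 = 0.08123 mol
Divide by the smallest (0.08123 mol): C 1.001, H 1.995, O 1.000
Empirical formula: CH2O
Empirical-formula mass = 30.03 g/mol; 180 ÷ 30.03 ≈ 6, so the molecular formula is C6H12O6.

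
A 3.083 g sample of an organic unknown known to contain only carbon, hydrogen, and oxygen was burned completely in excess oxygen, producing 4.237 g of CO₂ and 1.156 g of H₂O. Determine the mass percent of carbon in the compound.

mol C = 4.237 g CO₂ ÷ 44.009 g/mol = 0.096276 mol
mol H = 2 × 1.156 g H₂O ÷ 18.015 g/mol = 0.12834 mol
mass O = 3.083 − (1.1564 + 0.12936) = 1.7973 g → mol O = 1.7973 ÷ 15.999 = 0.11234 mol
mass % C = 1.1564 g ÷ 3.083 g × 100%

37.51%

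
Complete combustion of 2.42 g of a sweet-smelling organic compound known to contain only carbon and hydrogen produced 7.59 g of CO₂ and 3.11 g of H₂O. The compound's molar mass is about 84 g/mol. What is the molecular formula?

mol C = 7.59 g CO₂ ÷ 44.009 g/mol = 0.1725 mol
mol H = 2 × 3.11 g H₂O ÷ 18.015 g/mol = 0.3453 mol
Divide by the smallest (0.1725 mol): C 1.000, H 2.002
Empirical formula: CH2
Empirical-formula mass = 14.03 g/mol; 84 ÷ 14.03 ≈ 6, so the molecular formula is C6H12.

C6H12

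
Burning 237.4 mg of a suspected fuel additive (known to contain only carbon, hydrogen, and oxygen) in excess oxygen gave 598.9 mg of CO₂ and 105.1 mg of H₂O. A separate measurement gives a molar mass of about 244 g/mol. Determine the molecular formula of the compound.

C14H12O4

mol C = 0.5989 g CO₂ ÷ 44.009 g/mol = 0.013609 mol
mol H = 2 × 0.1051 g H₂O ÷ 18.015 g/mol = 0.011668 mol
mass O = 0.2374 − (0.16345 + 0.011761) = 0.062186 g → mol O = 0.062186 ÷ 15.999 = 0.0038869 mol
Divide by the smallest (0.0038869 mol): C 3.501, H 3.002, O 1.000
Multiplying each by 2 gives whole numbers: C 7.00, H 6.00, O 2.00
Empirical formula: C7H6O2
Empirical-formula mass = 122.12 g/mol; 244 ÷ 122.12 ≈ 2, so the molecular formula is C14H12O4.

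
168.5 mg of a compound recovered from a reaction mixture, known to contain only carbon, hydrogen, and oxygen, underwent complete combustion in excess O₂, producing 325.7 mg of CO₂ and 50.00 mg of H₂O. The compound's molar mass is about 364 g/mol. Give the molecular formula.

mol C = 0.3257 g CO₂ ÷ 44.009 g/mol = 0.0074008 mol
mol H = 2 × 0.05000 g H₂O ÷ 18.015 g/mol = 0.0055509 mol
mass O = 0.1685 − (0.088891 + 0.0055953) = 0.074014 g → mol O = 0.074014 ÷ 15.999 = 0.0046262 mol
Divide by the smallest (0.0046262 mol): C 1.600, H 1.200, O 1.000
Multiplying each by 5 gives whole numbers: C 8.00, H 6.00, O 5.00
Empirical formula: C8H6O5
Empirical-formula mass = 182.13 g/mol; 364 ÷ 182.13 ≈ 2, so the molecular formula is C16H12O10.

C16H12O10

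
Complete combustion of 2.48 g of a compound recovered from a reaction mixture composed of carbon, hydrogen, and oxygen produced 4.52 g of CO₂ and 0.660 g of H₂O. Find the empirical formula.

C7H5O5

mol C = 4.52 g CO₂ ÷ 44.009 g/mol = 0.1027 mol
mol H = 2 × 0.660 g H₂O ÷ 18.015 g/mol = 0.07327 mol
mass O = 2.48 − (1.234 + 0.07386) = 1.173 g → mol O = 1.173 ÷ 15.999 = 0.07329 mol
Divide by the smallest (0.07327 mol): C 1.402, H 1.000, O 1.000
Multiplying each by 5 gives whole numbers: C 7.01, H 5.00, O 5.00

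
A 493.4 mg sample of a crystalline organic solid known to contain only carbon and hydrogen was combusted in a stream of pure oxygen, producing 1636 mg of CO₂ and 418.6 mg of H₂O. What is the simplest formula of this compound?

C4H5

mol C = 1.636 g CO₂ ÷ 44.009 g/mol = 0.037174 mol
mol H = 2 × 0.4186 g H₂O ÷ 18.015 g/mol = 0.046472 mol
Divide by the smallest (0.037174 mol): C 1.000, H 1.250
Multiplying each by 4 gives whole numbers: C 4.00, H 5.00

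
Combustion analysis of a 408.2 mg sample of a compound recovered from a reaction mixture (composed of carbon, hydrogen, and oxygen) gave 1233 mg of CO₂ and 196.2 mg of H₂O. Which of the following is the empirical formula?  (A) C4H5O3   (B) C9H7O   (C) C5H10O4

(B) C9H7O

mol C = 1.233 g CO₂ ÷ 44.009 g/mol = 0.028017 mol
mol H = 2 × 0.1962 g H₂O ÷ 18.015 g/mol = 0.021782 mol
mass O = 0.4082 − (0.33651 + 0.021956) = 0.049732 g → mol O = 0.049732 ÷ 15.999 = 0.0031084 mol
Divide by the smallest (0.0031084 mol): C 9.013, H 7.007, O 1.000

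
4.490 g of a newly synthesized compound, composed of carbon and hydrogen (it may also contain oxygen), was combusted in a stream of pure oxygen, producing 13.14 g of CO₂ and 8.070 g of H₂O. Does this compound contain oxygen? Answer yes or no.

no

mol C = 13.14 g CO₂ ÷ 44.009 g/mol = 0.29858 mol
mol H = 2 × 8.070 g H₂O ÷ 18.015 g/mol = 0.89592 mol
C and H together account for 4.4893 g — essentially the entire 4.490 g sample — so the compound contains no oxygen.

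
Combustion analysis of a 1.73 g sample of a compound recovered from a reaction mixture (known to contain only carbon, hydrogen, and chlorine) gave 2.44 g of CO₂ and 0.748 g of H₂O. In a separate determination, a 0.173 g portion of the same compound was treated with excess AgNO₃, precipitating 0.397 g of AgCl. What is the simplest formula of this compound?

mol C = 2.44 g CO₂ ÷ 44.009 g/mol = 0.05544 mol
mol H = 2 × 0.748 g H₂O ÷ 18.015 g/mol = 0.08304 mol
From the AgCl data: mol Cl per gram of compound = (0.397 ÷ 143.318) ÷ 0.173 = 0.01601 mol/g, so in the 1.73 g combustion sample mol Cl = 0.02770 mol
Divide by the smallest (0.02770 mol): C 2.002, H 2.998, Cl 1.000

C2H3Cl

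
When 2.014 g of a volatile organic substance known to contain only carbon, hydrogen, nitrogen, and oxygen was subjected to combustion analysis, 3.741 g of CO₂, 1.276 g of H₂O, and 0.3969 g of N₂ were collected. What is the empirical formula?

C3H5NO

mol C = 3.741 g CO₂ ÷ 44.009 g/mol = 0.085005 mol
mol H = 2 × 1.276 g H₂O ÷ 18.015 g/mol = 0.14166 mol
mol N = 2 × 0.3969 g N₂ ÷ 28.014 g/mol = 0.028336 mol
mass O = 2.014 − (1.0210 + 0.14279 + 0.39690) = 0.45331 g → mol O = 0.45331 ÷ 15.999 = 0.028334 mol
Divide by the smallest (0.028334 mol): C 3.000, H 5.000, N 1.000, O 1.000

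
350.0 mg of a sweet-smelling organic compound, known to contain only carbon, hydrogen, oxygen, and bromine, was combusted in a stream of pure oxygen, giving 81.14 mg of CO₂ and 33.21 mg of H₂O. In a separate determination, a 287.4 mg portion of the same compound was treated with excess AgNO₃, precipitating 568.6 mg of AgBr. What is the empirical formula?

CH2Br2O

mol C = 0.08114 g CO₂ ÷ 44.009 g/mol = 0.0018437 mol
mol H = 2 × 0.03321 g H₂O ÷ 18.015 g/mol = 0.0036869 mol
From the AgBr data: mol Br per gram of compound = (0.5686 ÷ 187.772) ÷ 0.2874 = 0.010536 mol/g, so in the 0.3500 g combustion sample mol Br = 0.0036877 mol
mass O = 0.3500 − (0.022145 + 0.0037164 + 0.29466) = 0.029476 g → mol O = 0.029476 ÷ 15.999 = 0.0018423 mol
Divide by the smallest (0.0018423 mol): C 1.001, H 2.001, Br 2.002, O 1.000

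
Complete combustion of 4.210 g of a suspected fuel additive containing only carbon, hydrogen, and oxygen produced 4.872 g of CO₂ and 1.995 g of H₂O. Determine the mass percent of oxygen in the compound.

63.11%

mol C = 4.872 g CO₂ ÷ 44.009 g/mol = 0.11070 mol
mol H = 2 × 1.995 g H₂O ÷ 18.015 g/mol = 0.22148 mol
mass O = 4.210 − (1.3297 + 0.22325) = 2.6571 g → mol O = 2.6571 ÷ 15.999 = 0.16608 mol
mass % O = 2.6571 g ÷ 4.210 g × 100%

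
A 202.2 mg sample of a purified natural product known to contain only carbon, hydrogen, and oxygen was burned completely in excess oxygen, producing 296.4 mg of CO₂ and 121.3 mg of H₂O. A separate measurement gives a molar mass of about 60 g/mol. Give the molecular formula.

mol C = 0.2964 g CO₂ ÷ 44.009 g/mol = 0.0067350 mol
mol H = 2 × 0.1213 g H₂O ÷ 18.015 g/mol = 0.013467 mol
mass O = 0.2022 − (0.080894 + 0.013574) = 0.10773 g → mol O = 0.10773 ÷ 15.999 = 0.0067337 mol
Divide by the smallest (0.0067337 mol): C 1.000, H 2.000, O 1.000
Empirical formula: CH2O
Empirical-formula mass = 30.03 g/mol; 60 ÷ 30.03 ≈ 2, so the molecular formula is C2H4O2.

C2H4O2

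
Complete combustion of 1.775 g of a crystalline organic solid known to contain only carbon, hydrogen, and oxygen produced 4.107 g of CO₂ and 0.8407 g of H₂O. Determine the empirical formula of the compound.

mol C = 4.107 g CO₂ ÷ 44.009 g/mol = 0.093322 mol
mol H = 2 × 0.8407 g H₂O ÷ 18.015 g/mol = 0.093333 mol
mass O = 1.775 − (1.1209 + 0.094080) = 0.56003 g → mol O = 0.56003 ÷ 15.999 = 0.035004 mol
Divide by the smallest (0.035004 mol): C 2.666, H 2.666, O 1.000
Multiplying each by 3 gives whole numbers: C 8.00, H 8.00, O 3.00

C8H8O3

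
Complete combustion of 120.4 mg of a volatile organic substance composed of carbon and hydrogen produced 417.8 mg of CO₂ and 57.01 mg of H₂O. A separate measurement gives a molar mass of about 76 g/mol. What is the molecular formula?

mol C = 0.4178 g CO₂ ÷ 44.009 g/mol = 0.0094935 mol
mol H = 2 × 0.05701 g H₂O ÷ 18.015 g/mol = 0.0063292 mol
Divide by the smallest (0.0063292 mol): C 1.500, H 1.000
Multiplying each by 2 gives whole numbers: C 3.00, H 2.00
Empirical formula: C3H2
Empirical-formula mass = 38.05 g/mol; 76 ÷ 38.05 ≈ 2, so the molecular formula is C6H4.

C6H4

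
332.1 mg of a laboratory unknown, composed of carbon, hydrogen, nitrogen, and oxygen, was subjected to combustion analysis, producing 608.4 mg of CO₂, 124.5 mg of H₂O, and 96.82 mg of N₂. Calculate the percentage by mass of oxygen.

mol C = 0.6084 g CO₂ ÷ 44.009 g/mol = 0.013824 mol
mol H = 2 × 0.1245 g H₂O ÷ 18.015 g/mol = 0.013822 mol
mol N = 2 × 0.09682 g N₂ ÷ 28.014 g/mol = 0.0069123 mol
mass O = 0.3321 − (0.16605 + 0.013932 + 0.096820) = 0.055302 g → mol O = 0.055302 ÷ 15.999 = 0.0034566 mol
mass % O = 0.055302 g ÷ 0.3321 g × 100%

16.65%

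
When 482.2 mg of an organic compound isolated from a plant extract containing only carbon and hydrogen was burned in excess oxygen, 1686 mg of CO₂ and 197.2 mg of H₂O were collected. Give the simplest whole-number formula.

C7H4

mol C = 1.686 g CO₂ ÷ 44.009 g/mol = 0.038310 mol
mol H = 2 × 0.1972 g H₂O ÷ 18.015 g/mol = 0.021893 mol
Divide by the smallest (0.021893 mol): C 1.750, H 1.000
Multiplying each by 4 gives whole numbers: C 7.00, H 4.00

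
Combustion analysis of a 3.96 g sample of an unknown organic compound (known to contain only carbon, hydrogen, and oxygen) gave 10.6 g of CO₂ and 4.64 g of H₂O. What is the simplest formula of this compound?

C7H15O

mol C = 10.6 g CO₂ ÷ 44.009 g/mol = 0.2409 mol
mol H = 2 × 4.64 g H₂O ÷ 18.015 g/mol = 0.5151 mol
mass O = 3.96 − (2.893 + 0.5192) = 0.5478 g → mol O = 0.5478 ÷ 15.999 = 0.03424 mol
Divide by the smallest (0.03424 mol): C 7.035, H 15.045, O 1.000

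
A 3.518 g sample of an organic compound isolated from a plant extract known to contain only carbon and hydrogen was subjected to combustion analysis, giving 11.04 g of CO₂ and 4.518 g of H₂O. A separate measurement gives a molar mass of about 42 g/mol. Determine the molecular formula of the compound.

mol C = 11.04 g CO₂ ÷ 44.009 g/mol = 0.25086 mol
mol H = 2 × 4.518 g H₂O ÷ 18.015 g/mol = 0.50158 mol
Divide by the smallest (0.25086 mol): C 1.000, H 1.999
Empirical formula: CH2
Empirical-formula mass = 14.03 g/mol; 42 ÷ 14.03 ≈ 3, so the molecular formula is C3H6.

C3H6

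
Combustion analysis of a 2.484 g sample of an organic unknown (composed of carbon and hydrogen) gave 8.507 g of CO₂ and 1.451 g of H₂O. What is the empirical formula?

C6H5

mol C = 8.507 g CO₂ ÷ 44.009 g/mol = 0.19330 mol
mol H = 2 × 1.451 g H₂O ÷ 18.015 g/mol = 0.16109 mol
Divide by the smallest (0.16109 mol): C 1.200, H 1.000
Multiplying each by 5 gives whole numbers: C 6.00, H 5.00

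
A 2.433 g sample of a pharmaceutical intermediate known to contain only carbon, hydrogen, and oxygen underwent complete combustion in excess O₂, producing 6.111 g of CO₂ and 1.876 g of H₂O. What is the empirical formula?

mol C = 6.111 g CO₂ ÷ 44.009 g/mol = 0.13886 mol
mol H = 2 × 1.876 g H₂O ÷ 18.015 g/mol = 0.20827 mol
mass O = 2.433 − (1.6678 + 0.20994) = 0.55524 g → mol O = 0.55524 ÷ 15.999 = 0.034705 mol
Divide by the smallest (0.034705 mol): C 4.001, H 6.001, O 1.000

C4H6O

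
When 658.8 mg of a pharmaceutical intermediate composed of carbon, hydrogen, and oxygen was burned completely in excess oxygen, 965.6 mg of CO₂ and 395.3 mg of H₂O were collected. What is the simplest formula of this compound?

mol C = 0.9656 g CO₂ ÷ 44.009 g/mol = 0.021941 mol
mol H = 2 × 0.3953 g H₂O ÷ 18.015 g/mol = 0.043886 mol
mass O = 0.6588 − (0.26353 + 0.044237) = 0.35103 g → mol O = 0.35103 ÷ 15.999 = 0.021941 mol
Divide by the smallest (0.021941 mol): C 1.000, H 2.000, O 1.000

CH2O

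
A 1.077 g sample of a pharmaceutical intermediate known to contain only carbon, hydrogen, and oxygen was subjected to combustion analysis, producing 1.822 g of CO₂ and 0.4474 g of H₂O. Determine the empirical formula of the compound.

mol C = 1.822 g CO₂ ÷ 44.009 g/mol = 0.041401 mol
mol H = 2 × 0.4474 g H₂O ÷ 18.015 g/mol = 0.049670 mol
mass O = 1.077 − (0.49726 + 0.050067) = 0.52967 g → mol O = 0.52967 ÷ 15.999 = 0.033106 mol
Divide by the smallest (0.033106 mol): C 1.251, H 1.500, O 1.000
Multiplying each by 4 gives whole numbers: C 5.00, H 6.00, O 4.00

C5H6O4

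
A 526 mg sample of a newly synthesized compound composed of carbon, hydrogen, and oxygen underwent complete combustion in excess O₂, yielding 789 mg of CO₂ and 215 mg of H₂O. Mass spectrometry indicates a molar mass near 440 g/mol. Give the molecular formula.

mol C = 0.789 g CO₂ ÷ 44.009 g/mol = 0.01793 mol
mol H = 2 × 0.215 g H₂O ÷ 18.015 g/mol = 0.02387 mol
mass O = 0.526 − (0.2153 + 0.02406) = 0.2866 g → mol O = 0.2866 ÷ 15.999 = 0.01791 mol
Divide by the smallest (0.01791 mol): C 1.001, H 1.332, O 1.000
Multiplying each by 3 gives whole numbers: C 3.00, H 4.00, O 3.00
Empirical formula: C3H4O3
Empirical-formula mass = 88.06 g/mol; 440 ÷ 88.06 ≈ 5, so the molecular formula is C15H20O15.

C15H20O15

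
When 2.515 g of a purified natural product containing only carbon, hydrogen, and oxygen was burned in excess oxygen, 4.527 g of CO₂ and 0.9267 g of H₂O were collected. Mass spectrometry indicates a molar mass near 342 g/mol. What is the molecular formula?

C14H14O10

mol C = 4.527 g CO₂ ÷ 44.009 g/mol = 0.10287 mol
mol H = 2 × 0.9267 g H₂O ÷ 18.015 g/mol = 0.10288 mol
mass O = 2.515 − (1.2355 + 0.10370) = 1.1758 g → mol O = 1.1758 ÷ 15.999 = 0.073491 mol
Divide by the smallest (0.073491 mol): C 1.400, H 1.400, O 1.000
Multiplying each by 5 gives whole numbers: C 7.00, H 7.00, O 5.00
Empirical formula: C7H7O5
Empirical-formula mass = 171.13 g/mol; 342 ÷ 171.13 ≈ 2, so the molecular formula is C14H14O10.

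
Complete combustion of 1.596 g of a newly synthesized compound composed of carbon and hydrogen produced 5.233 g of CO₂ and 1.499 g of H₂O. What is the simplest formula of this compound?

C5H7

mol C = 5.233 g CO₂ ÷ 44.009 g/mol = 0.11891 mol
mol H = 2 × 1.499 g H₂O ÷ 18.015 g/mol = 0.16642 mol
Divide by the smallest (0.11891 mol): C 1.000, H 1.400
Multiplying each by 5 gives whole numbers: C 5.00, H 7.00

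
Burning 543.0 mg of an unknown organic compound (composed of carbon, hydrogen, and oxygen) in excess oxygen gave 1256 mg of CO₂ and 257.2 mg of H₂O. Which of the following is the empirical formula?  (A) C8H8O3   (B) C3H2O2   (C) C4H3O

mol C = 1.256 g CO₂ ÷ 44.009 g/mol = 0.028540 mol
mol H = 2 × 0.2572 g H₂O ÷ 18.015 g/mol = 0.028554 mol
mass O = 0.5430 − (0.34279 + 0.028782) = 0.17143 g → mol O = 0.17143 ÷ 15.999 = 0.010715 mol
Divide by the smallest (0.010715 mol): C 2.664, H 2.665, O 1.000
Multiplying each by 3 gives whole numbers: C 7.99, H 7.99, O 3.00

(A) C8H8O3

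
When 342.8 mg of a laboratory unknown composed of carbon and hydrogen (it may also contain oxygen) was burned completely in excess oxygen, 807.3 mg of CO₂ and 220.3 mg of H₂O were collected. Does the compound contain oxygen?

yes

mol C = 0.8073 g CO₂ ÷ 44.009 g/mol = 0.018344 mol
mol H = 2 × 0.2203 g H₂O ÷ 18.015 g/mol = 0.024457 mol
C and H account for only 0.24498 g of the 0.3428 g sample; the remaining 0.097817 g must be oxygen.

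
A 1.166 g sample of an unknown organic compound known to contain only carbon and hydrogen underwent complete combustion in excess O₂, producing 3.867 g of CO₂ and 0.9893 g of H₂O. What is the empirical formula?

C4H5

mol C = 3.867 g CO₂ ÷ 44.009 g/mol = 0.087868 mol
mol H = 2 × 0.9893 g H₂O ÷ 18.015 g/mol = 0.10983 mol
Divide by the smallest (0.087868 mol): C 1.000, H 1.250
Multiplying each by 4 gives whole numbers: C 4.00, H 5.00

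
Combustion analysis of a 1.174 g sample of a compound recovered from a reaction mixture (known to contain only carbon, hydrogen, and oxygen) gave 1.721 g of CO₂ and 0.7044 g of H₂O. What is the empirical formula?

CH2O

mol C = 1.721 g CO₂ ÷ 44.009 g/mol = 0.039106 mol
mol H = 2 × 0.7044 g H₂O ÷ 18.015 g/mol = 0.078201 mol
mass O = 1.174 − (0.46970 + 0.078827) = 0.62548 g → mol O = 0.62548 ÷ 15.999 = 0.039095 mol
Divide by the smallest (0.039095 mol): C 1.000, H 2.000, O 1.000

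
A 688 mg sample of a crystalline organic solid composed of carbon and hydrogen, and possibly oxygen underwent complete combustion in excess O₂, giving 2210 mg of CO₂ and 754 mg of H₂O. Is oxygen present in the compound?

mol C = 2.21 g CO₂ ÷ 44.009 g/mol = 0.05022 mol
mol H = 2 × 0.754 g H₂O ÷ 18.015 g/mol = 0.08371 mol
C and H together account for 0.6875 g — essentially the entire 0.688 g sample — so the compound contains no oxygen.

no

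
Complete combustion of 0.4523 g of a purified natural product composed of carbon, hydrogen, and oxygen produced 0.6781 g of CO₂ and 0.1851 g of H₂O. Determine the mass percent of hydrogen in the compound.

4.58%

mol C = 0.6781 g CO₂ ÷ 44.009 g/mol = 0.015408 mol
mol H = 2 × 0.1851 g H₂O ÷ 18.015 g/mol = 0.020550 mol
mass O = 0.4523 − (0.18507 + 0.020714) = 0.24652 g → mol O = 0.24652 ÷ 15.999 = 0.015408 mol
mass % H = 0.020714 g ÷ 0.4523 g × 100%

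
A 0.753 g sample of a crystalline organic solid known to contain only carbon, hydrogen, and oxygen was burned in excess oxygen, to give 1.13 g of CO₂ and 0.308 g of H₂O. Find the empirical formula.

C3H4O3

mol C = 1.13 g CO₂ ÷ 44.009 g/mol = 0.02568 mol
mol H = 2 × 0.308 g H₂O ÷ 18.015 g/mol = 0.03419 mol
mass O = 0.753 − (0.3084 + 0.03447) = 0.4101 g → mol O = 0.4101 ÷ 15.999 = 0.02563 mol
Divide by the smallest (0.02563 mol): C 1.002, H 1.334, O 1.000
Multiplying each by 3 gives whole numbers: C 3.00, H 4.00, O 3.00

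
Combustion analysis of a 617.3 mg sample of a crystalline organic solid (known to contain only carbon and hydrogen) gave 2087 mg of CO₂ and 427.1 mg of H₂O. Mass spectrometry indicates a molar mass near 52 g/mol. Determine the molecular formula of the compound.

C4H4

mol C = 2.087 g CO₂ ÷ 44.009 g/mol = 0.047422 mol
mol H = 2 × 0.4271 g H₂O ÷ 18.015 g/mol = 0.047416 mol
Divide by the smallest (0.047416 mol): C 1.000, H 1.000
Empirical formula: CH
Empirical-formula mass = 13.02 g/mol; 52 ÷ 13.02 ≈ 4, so the molecular formula is C4H4.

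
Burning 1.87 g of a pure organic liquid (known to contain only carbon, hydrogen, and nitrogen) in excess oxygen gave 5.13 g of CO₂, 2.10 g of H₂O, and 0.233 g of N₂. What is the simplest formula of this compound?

C7H14N

mol C = 5.13 g CO₂ ÷ 44.009 g/mol = 0.1166 mol
mol H = 2 × 2.10 g H₂O ÷ 18.015 g/mol = 0.2331 mol
mol N = 2 × 0.233 g N₂ ÷ 28.014 g/mol = 0.01663 mol
Divide by the smallest (0.01663 mol): C 7.008, H 14.015, N 1.000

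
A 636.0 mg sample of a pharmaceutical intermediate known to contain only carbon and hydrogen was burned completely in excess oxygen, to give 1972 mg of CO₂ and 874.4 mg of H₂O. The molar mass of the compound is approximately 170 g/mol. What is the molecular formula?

C12H26

mol C = 1.972 g CO₂ ÷ 44.009 g/mol = 0.044809 mol
mol H = 2 × 0.8744 g H₂O ÷ 18.015 g/mol = 0.097075 mol
Divide by the smallest (0.044809 mol): C 1.000, H 2.166
Multiplying each by 6 gives whole numbers: C 6.00, H 13.00
Empirical formula: C6H13
Empirical-formula mass = 85.17 g/mol; 170 ÷ 85.17 ≈ 2, so the molecular formula is C12H26.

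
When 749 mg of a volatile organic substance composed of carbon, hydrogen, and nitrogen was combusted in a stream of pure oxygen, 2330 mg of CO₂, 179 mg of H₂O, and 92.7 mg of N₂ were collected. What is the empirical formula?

C8H3N

mol C = 2.33 g CO₂ ÷ 44.009 g/mol = 0.05294 mol
mol H = 2 × 0.179 g H₂O ÷ 18.015 g/mol = 0.01987 mol
mol N = 2 × 0.0927 g N₂ ÷ 28.014 g/mol = 0.006618 mol
Divide by the smallest (0.006618 mol): C 8.000, H 3.003, N 1.000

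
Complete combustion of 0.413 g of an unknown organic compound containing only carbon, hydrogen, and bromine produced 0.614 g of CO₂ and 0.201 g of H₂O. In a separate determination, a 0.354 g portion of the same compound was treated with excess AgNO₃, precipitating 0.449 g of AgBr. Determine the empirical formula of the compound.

C5H8Br

mol C = 0.614 g CO₂ ÷ 44.009 g/mol = 0.01395 mol
mol H = 2 × 0.201 g H₂O ÷ 18.015 g/mol = 0.02231 mol
From the AgBr data: mol Br per gram of compound = (0.449 ÷ 187.772) ÷ 0.354 = 0.006755 mol/g, so in the 0.413 g combustion sample mol Br = 0.002790 mol
Divide by the smallest (0.002790 mol): C 5.001, H 7.999, Br 1.000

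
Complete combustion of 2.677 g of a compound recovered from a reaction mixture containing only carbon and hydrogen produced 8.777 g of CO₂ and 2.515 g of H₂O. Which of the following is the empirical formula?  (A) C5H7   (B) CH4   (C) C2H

(A) C5H7

mol C = 8.777 g CO₂ ÷ 44.009 g/mol = 0.19944 mol
mol H = 2 × 2.515 g H₂O ÷ 18.015 g/mol = 0.27921 mol
Divide by the smallest (0.19944 mol): C 1.000, H 1.400
Multiplying each by 5 gives whole numbers: C 5.00, H 7.00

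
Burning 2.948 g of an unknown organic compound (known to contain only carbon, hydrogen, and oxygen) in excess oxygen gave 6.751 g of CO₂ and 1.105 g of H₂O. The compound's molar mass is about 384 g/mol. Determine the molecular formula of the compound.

C20H16O8

mol C = 6.751 g CO₂ ÷ 44.009 g/mol = 0.15340 mol
mol H = 2 × 1.105 g H₂O ÷ 18.015 g/mol = 0.12268 mol
mass O = 2.948 − (1.8425 + 0.12366) = 0.98185 g → mol O = 0.98185 ÷ 15.999 = 0.061369 mol
Divide by the smallest (0.061369 mol): C 2.500, H 1.999, O 1.000
Multiplying each by 2 gives whole numbers: C 5.00, H 4.00, O 2.00
Empirical formula: C5H4O2
Empirical-formula mass = 96.08 g/mol; 384 ÷ 96.08 ≈ 4, so the molecular formula is C20H16O8.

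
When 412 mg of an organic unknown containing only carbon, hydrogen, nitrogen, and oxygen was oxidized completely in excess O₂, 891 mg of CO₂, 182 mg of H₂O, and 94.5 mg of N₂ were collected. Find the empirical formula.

mol C = 0.891 g CO₂ ÷ 44.009 g/mol = 0.02025 mol
mol H = 2 × 0.182 g H₂O ÷ 18.015 g/mol = 0.02021 mol
mol N = 2 × 0.0945 g N₂ ÷ 28.014 g/mol = 0.006747 mol
mass O = 0.412 − (0.2432 + 0.02037 + 0.09450) = 0.05396 g → mol O = 0.05396 ÷ 15.999 = 0.003373 mol
Divide by the smallest (0.003373 mol): C 6.003, H 5.991, N 2.000, O 1.000

C6H6N2O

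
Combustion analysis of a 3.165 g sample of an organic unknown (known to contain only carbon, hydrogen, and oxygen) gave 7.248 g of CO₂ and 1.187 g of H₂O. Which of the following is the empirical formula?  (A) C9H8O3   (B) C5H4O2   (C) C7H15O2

mol C = 7.248 g CO₂ ÷ 44.009 g/mol = 0.16469 mol
mol H = 2 × 1.187 g H₂O ÷ 18.015 g/mol = 0.13178 mol
mass O = 3.165 − (1.9781 + 0.13283) = 1.0540 g → mol O = 1.0540 ÷ 15.999 = 0.065881 mol
Divide by the smallest (0.065881 mol): C 2.500, H 2.000, O 1.000
Multiplying each by 2 gives whole numbers: C 5.00, H 4.00, O 2.00

(B) C5H4O2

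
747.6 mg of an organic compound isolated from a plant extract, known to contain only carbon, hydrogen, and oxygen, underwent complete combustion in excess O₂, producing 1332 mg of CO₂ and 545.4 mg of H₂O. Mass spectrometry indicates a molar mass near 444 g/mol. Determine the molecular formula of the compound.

mol C = 1.332 g CO₂ ÷ 44.009 g/mol = 0.030267 mol
mol H = 2 × 0.5454 g H₂O ÷ 18.015 g/mol = 0.060550 mol
mass O = 0.7476 − (0.36353 + 0.061034) = 0.32303 g → mol O = 0.32303 ÷ 15.999 = 0.020191 mol
Divide by the smallest (0.020191 mol): C 1.499, H 2.999, O 1.000
Multiplying each by 2 gives whole numbers: C 3.00, H 6.00, O 2.00
Empirical formula: C3H6O2
Empirical-formula mass = 74.08 g/mol; 444 ÷ 74.08 ≈ 6, so the molecular formula is C18H36O12.

C18H36O12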